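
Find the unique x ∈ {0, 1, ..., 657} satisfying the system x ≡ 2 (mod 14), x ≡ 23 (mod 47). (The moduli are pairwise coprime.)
The moduli 14, 47 are pairwise coprime, so by the CRT there is a unique solution mod 14·47 = 658.
Solve by successive substitution. Start with x ≡ 2 (mod 14).
  Combine with x ≡ 23 (mod 47): write x = 2 + 14·t and require 2 + 14·t ≡ 23 (mod 47), i.e. 14·t ≡ 23 − 2 ≡ 21 (mod 47). Since 14^(−1) ≡ 37 (mod 47), t ≡ 37·21 ≡ 25 (mod 47). So x ≡ 2 + 14·25 = 352 (mod 658).
Unique solution in [0, 658): x = 352.

Final answer: x ≡ 352 (mod 658); the representative in [0, 658) is 352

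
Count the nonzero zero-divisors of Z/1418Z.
Z/1418Z has 709 nonzero zero-divisors

In Z/1418Z each nonzero element is either a unit (gcd with 1418 is 1) or a zero-divisor (gcd > 1). The number of units is φ(1418): factorise 1418 = 2 · 709, so φ(1418) = (2 − 1) · (709 − 1) = 1 · 708 = 708. The nonzero elements number 1418 − 1 = 1417. Hence the nonzero zero-divisors number 1417 − 708 = 709.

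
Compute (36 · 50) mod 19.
14

Reduce the factors first: 36 ≡ 17, 50 ≡ 12 (mod 19), so 36 · 50 ≡ 17 · 12 (mod 19). 17 · 12 = 204. Dividing by 19: 204 = 10·19 + 14. So (36 · 50) mod 19 = 14.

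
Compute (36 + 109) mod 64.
Reduce the summands first: 109 ≡ 45 (mod 64), so 36 + 109 ≡ 36 + 45 (mod 64). 36 + 45 = 81; 81 = 1·64 + 17, so (36 + 109) mod 64 = 17.

Final answer: 17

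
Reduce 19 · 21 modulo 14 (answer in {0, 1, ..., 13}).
Reduce the factors first: 19 ≡ 5, 21 ≡ 7 (mod 14), so 19 · 21 ≡ 5 · 7 (mod 14). 5 · 7 = 35. Dividing by 14: 35 = 2·14 + 7. So (19 · 21) mod 14 = 7.

Final answer: 7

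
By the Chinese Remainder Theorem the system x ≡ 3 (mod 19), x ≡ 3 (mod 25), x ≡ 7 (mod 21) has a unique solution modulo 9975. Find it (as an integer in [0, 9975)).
The moduli 19, 25, 21 are pairwise coprime, so by the CRT there is a unique solution mod 19·25·21 = 9975.
Solve by successive substitution. Start with x ≡ 3 (mod 19).
  Combine with x ≡ 3 (mod 25): write x = 3 + 19·t and require 3 + 19·t ≡ 3 (mod 25), i.e. 19·t ≡ 3 − 3 ≡ 0 (mod 25). Since 19^(−1) ≡ 4 (mod 25), t ≡ 4·0 ≡ 0 (mod 25). So x ≡ 3 + 19·0 = 3 (mod 475).
  Combine with x ≡ 7 (mod 21): write x = 3 + 475·t and require 3 + 475·t ≡ 7 (mod 21), i.e. 475·t ≡ 7 − 3 ≡ 4 (mod 21). Since 475^(−1) ≡ 13 (mod 21) (475 ≡ 13 (mod 21)), t ≡ 13·4 ≡ 10 (mod 21). So x ≡ 3 + 475·10 = 4753 (mod 9975).
Unique solution in [0, 9975): x = 4753.

Final answer: x ≡ 4753 (mod 9975); the representative in [0, 9975) is 4753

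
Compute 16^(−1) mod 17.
16^(−1) ≡ 16 (mod 17)

Apply the extended Euclidean algorithm to (17, 16), tracking rows (r, s, t) with s·17 + t·16 = r. Each division r_prev = q·r_cur + r_new produces the new row as (previous row) − q·(current row):
  row A: (17, 1, 0)   [1·17 + 0·16 = 17]
  row B: (16, 0, 1)   [0·17 + 1·16 = 16]
  17 = 1·16 + 1   → row C = row A − 1·row B = (1, 1, −1)   [check: 1·17 − 1·16 = 1]
  16 = 16·1 + 0   → remainder 0, stop. gcd = 1 (last nonzero row C).
The gcd is 1, so 16 is invertible mod 17. The last nonzero row gives 1·17 − 1·16 = 1, so t = −1. So 16^(−1) ≡ −1 ≡ 16 (mod 17). Verify: 16 · 16 = 256 ≡ 1 (mod 17). ✓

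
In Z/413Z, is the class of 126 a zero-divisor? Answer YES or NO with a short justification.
YES

gcd(126, 413) = 7 > 1, so 126 is not a unit in Z/413Z. In Z/nZ every nonzero non-unit is a zero-divisor: explicitly, take b = 413/gcd = 59 ≠ 0 (mod 413); then 126·59 = 7434 = 18·413, i.e. 126·59 ≡ 0 (mod 413). So 126 is a zero-divisor.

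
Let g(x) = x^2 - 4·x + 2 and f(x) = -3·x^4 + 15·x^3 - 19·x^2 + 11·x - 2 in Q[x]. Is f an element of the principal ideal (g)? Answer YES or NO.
In Q[x] the ideal (g) consists of all multiples of g, so f ∈ (g) iff g | f, i.e. iff the remainder of f on division by g is 0. Divide f by g (g is monic, so eliminate the leading term of the running remainder at each step):
  leading term -3·x^4: subtract (-3·x^2)·g(x) = -3·x^4 + 12·x^3 - 6·x^2, leaving 3·x^3 - 13·x^2 + 11·x - 2
  leading term 3·x^3: subtract (3·x)·g(x) = 3·x^3 - 12·x^2 + 6·x, leaving -x^2 + 5·x - 2
  leading term -x^2: subtract (-1)·g(x) = -x^2 + 4·x - 2, leaving x
The remainder r(x) = x ≠ 0 (and deg r < deg g), so g ∤ f, i.e. f ∉ (g).

Final answer: NO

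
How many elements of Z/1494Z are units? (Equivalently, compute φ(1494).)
Z/1494Z has φ(1494) = 492 units

An element a ∈ Z/1494Z is a unit iff gcd(a, 1494) = 1, so the number of units is φ(1494). φ is multiplicative, with φ(p^e) = p^e − p^(e−1). Factorise 1494 = 2 · 3^2 · 83. Then
  φ(1494) = (2 − 1) · (3^2 − 3^1) · (83 − 1) = 1 · 6 · 82 = 492.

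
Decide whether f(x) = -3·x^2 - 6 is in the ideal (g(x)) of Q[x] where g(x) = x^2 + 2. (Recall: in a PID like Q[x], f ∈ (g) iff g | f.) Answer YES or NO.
YES

In Q[x] the ideal (g) consists of all multiples of g, so f ∈ (g) iff g | f, i.e. iff the remainder of f on division by g is 0. Divide f by g (g is monic, so eliminate the leading term of the running remainder at each step):
  leading term -3·x^2: subtract (-3)·g(x) = -3·x^2 - 6, leaving 0
The remainder is 0, so f(x) = g(x) · h(x) with h(x) = -3. Hence g | f, i.e. f ∈ (g).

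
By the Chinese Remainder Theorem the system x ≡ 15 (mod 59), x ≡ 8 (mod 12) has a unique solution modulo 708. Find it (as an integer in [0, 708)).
x ≡ 428 (mod 708); the representative in [0, 708) is 428

The moduli 59, 12 are pairwise coprime, so by the CRT there is a unique solution mod 59·12 = 708.
Solve by successive substitution. Start with x ≡ 15 (mod 59).
  Combine with x ≡ 8 (mod 12): write x = 15 + 59·t and require 15 + 59·t ≡ 8 (mod 12), i.e. 59·t ≡ 8 − 15 ≡ 5 (mod 12). Since 59^(−1) ≡ 11 (mod 12) (59 ≡ 11 (mod 12)), t ≡ 11·5 ≡ 7 (mod 12). So x ≡ 15 + 59·7 = 428 (mod 708).
Unique solution in [0, 708): x = 428.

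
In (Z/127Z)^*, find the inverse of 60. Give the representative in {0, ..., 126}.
60^(−1) ≡ 36 (mod 127)

Apply the extended Euclidean algorithm to (127, 60), tracking rows (r, s, t) with s·127 + t·60 = r. Each division r_prev = q·r_cur + r_new produces the new row as (previous row) − q·(current row):
  row A: (127, 1, 0)   [1·127 + 0·60 = 127]
  row B: (60, 0, 1)   [0·127 + 1·60 = 60]
  127 = 2·60 + 7   → row C = row A − 2·row B = (7, 1, −2)   [check: 1·127 − 2·60 = 7]
  60 = 8·7 + 4   → row D = row B − 8·row C = (4, −8, 17)   [check: −8·127 + 17·60 = 4]
  7 = 1·4 + 3   → row E = row C − 1·row D = (3, 9, −19)   [check: 9·127 − 19·60 = 3]
  4 = 1·3 + 1   → row F = row D − 1·row E = (1, −17, 36)   [check: −17·127 + 36·60 = 1]
  3 = 3·1 + 0   → remainder 0, stop. gcd = 1 (last nonzero row F).
The gcd is 1, so 60 is invertible mod 127. The last nonzero row gives −17·127 + 36·60 = 1, so t = 36. So 60^(−1) ≡ 36 (mod 127). Verify: 60 · 36 = 2160 ≡ 1 (mod 127). ✓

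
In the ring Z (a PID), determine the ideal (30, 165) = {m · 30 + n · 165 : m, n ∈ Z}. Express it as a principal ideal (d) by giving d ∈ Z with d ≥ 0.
In the PID Z, (a, b) is generated by gcd(a, b). Compute gcd(165, 30) with the extended Euclidean algorithm, tracking rows (r, s, t) with s·165 + t·30 = r:
  row A: (165, 1, 0)   [1·165 + 0·30 = 165]
  row B: (30, 0, 1)   [0·165 + 1·30 = 30]
  165 = 5·30 + 15   → row C = row A − 5·row B = (15, 1, −5)   [check: 1·165 − 5·30 = 15]
  30 = 2·15 + 0   → remainder 0, stop. gcd = 15 (last nonzero row C).
So gcd(30, 165) = 15, with Bézout identity 1·165 − 5·30 = 15. Containment (⊇): the Bézout identity exhibits 15 as an element of (30, 165), giving (15) ⊆ (30, 165). Containment (⊆): since 15 | 30 and 15 | 165 (30 = 15·2, 165 = 15·11), every Z-linear combination of 30 and 165 is divisible by 15, so (30, 165) ⊆ (15). Therefore (30, 165) = (15), d = 15.

Final answer: (30, 165) = (15); d = 15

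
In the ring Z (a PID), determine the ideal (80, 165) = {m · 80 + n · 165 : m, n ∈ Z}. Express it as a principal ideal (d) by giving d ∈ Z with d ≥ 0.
(80, 165) = (5); d = 5

In the PID Z, (a, b) is generated by gcd(a, b). Compute gcd(165, 80) with the extended Euclidean algorithm, tracking rows (r, s, t) with s·165 + t·80 = r:
  row A: (165, 1, 0)   [1·165 + 0·80 = 165]
  row B: (80, 0, 1)   [0·165 + 1·80 = 80]
  165 = 2·80 + 5   → row C = row A − 2·row B = (5, 1, −2)   [check: 1·165 − 2·80 = 5]
  80 = 16·5 + 0   → remainder 0, stop. gcd = 5 (last nonzero row C).
So gcd(80, 165) = 5, with Bézout identity 1·165 − 2·80 = 5. Containment (⊇): the Bézout identity exhibits 5 as an element of (80, 165), giving (5) ⊆ (80, 165). Containment (⊆): since 5 | 80 and 5 | 165 (80 = 5·16, 165 = 5·33), every Z-linear combination of 80 and 165 is divisible by 5, so (80, 165) ⊆ (5). Therefore (80, 165) = (5), d = 5.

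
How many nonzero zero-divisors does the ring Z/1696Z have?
Z/1696Z has 863 nonzero zero-divisors

In Z/1696Z each nonzero element is either a unit (gcd with 1696 is 1) or a zero-divisor (gcd > 1). The number of units is φ(1696): factorise 1696 = 2^5 · 53, so φ(1696) = (2^5 − 2^4) · (53 − 1) = 16 · 52 = 832. The nonzero elements number 1696 − 1 = 1695. Hence the nonzero zero-divisors number 1695 − 832 = 863.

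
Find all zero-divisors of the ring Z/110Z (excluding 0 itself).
nonzero zero-divisors of Z/110Z = {2, 4, 5, 6, 8, 10, 11, 12, 14, 15, 16, 18, 20, 22, 24, 25, 26, 28, 30, 32, 33, 34, 35, 36, 38, 40, 42, 44, 45, 46, 48, 50, 52, 54, 55, 56, 58, 60, 62, 64, 65, 66, 68, 70, 72, 74, 75, 76, 77, 78, 80, 82, 84, 85, 86, 88, 90, 92, 94, 95, 96, 98, 99, 100, 102, 104, 105, 106, 108}

An element a ∈ Z/110Z (with a ≠ 0) is a zero-divisor iff gcd(a, 110) > 1 (because a is a unit precisely when gcd(a, n) = 1, and in Z/nZ every nonzero, non-unit element is a zero-divisor). Scan a = 1, ..., 109 and keep those with gcd(a, 110) > 1:
  gcd(2, 110) = 2, gcd(4, 110) = 2, gcd(5, 110) = 5, gcd(6, 110) = 2, gcd(8, 110) = 2, gcd(10, 110) = 10, gcd(11, 110) = 11, gcd(12, 110) = 2, gcd(14, 110) = 2, gcd(15, 110) = 5, gcd(16, 110) = 2, gcd(18, 110) = 2, gcd(20, 110) = 10, gcd(22, 110) = 22, gcd(24, 110) = 2, gcd(25, 110) = 5, gcd(26, 110) = 2, gcd(28, 110) = 2, gcd(30, 110) = 10, gcd(32, 110) = 2, gcd(33, 110) = 11, gcd(34, 110) = 2, gcd(35, 110) = 5, gcd(36, 110) = 2, gcd(38, 110) = 2, gcd(40, 110) = 10, gcd(42, 110) = 2, gcd(44, 110) = 22, gcd(45, 110) = 5, gcd(46, 110) = 2, gcd(48, 110) = 2, gcd(50, 110) = 10, gcd(52, 110) = 2, gcd(54, 110) = 2, gcd(55, 110) = 55, gcd(56, 110) = 2, gcd(58, 110) = 2, gcd(60, 110) = 10, gcd(62, 110) = 2, gcd(64, 110) = 2, gcd(65, 110) = 5, gcd(66, 110) = 22, gcd(68, 110) = 2, gcd(70, 110) = 10, gcd(72, 110) = 2, gcd(74, 110) = 2, gcd(75, 110) = 5, gcd(76, 110) = 2, gcd(77, 110) = 11, gcd(78, 110) = 2, gcd(80, 110) = 10, gcd(82, 110) = 2, gcd(84, 110) = 2, gcd(85, 110) = 5, gcd(86, 110) = 2, gcd(88, 110) = 22, gcd(90, 110) = 10, gcd(92, 110) = 2, gcd(94, 110) = 2, gcd(95, 110) = 5, gcd(96, 110) = 2, gcd(98, 110) = 2, gcd(99, 110) = 11, gcd(100, 110) = 10, gcd(102, 110) = 2, gcd(104, 110) = 2, gcd(105, 110) = 5, gcd(106, 110) = 2, gcd(108, 110) = 2.
All other a ∈ {1, ..., 109} have gcd(a, 110) = 1 and are units. So the nonzero zero-divisors are exactly the 69 values of a appearing in this scan.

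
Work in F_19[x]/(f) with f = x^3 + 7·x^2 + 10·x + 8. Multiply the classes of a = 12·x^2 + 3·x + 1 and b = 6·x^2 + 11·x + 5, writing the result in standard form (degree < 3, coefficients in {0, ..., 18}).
Multiply as integer polynomials: a · b = 72·x^4 + 150·x^3 + 99·x^2 + 26·x + 5. Reducing coefficients mod 19: a · b ≡ 15·x^4 + 17·x^3 + 4·x^2 + 7·x + 5. Now divide by f(x) = x^3 + 7·x^2 + 10·x + 8 in F_19[x], eliminating the leading term at each step:
  leading term 15·x^4: subtract (15·x)·f(x) = 15·x^4 + 10·x^3 + 17·x^2 + 6·x, leaving 7·x^3 + 6·x^2 + x + 5 (coefficients mod 19)
  leading term 7·x^3: subtract (7)·f(x) = 7·x^3 + 11·x^2 + 13·x + 18, leaving 14·x^2 + 7·x + 6 (coefficients mod 19)
The degree is now < 3, so this is the remainder. Hence a · b ≡ 14·x^2 + 7·x + 6 in F_19[x]/(f).

Final answer: a · b ≡ 14·x^2 + 7·x + 6 (mod f(x))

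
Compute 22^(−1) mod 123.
22^(−1) ≡ 28 (mod 123)

Apply the extended Euclidean algorithm to (123, 22), tracking rows (r, s, t) with s·123 + t·22 = r. Each division r_prev = q·r_cur + r_new produces the new row as (previous row) − q·(current row):
  row A: (123, 1, 0)   [1·123 + 0·22 = 123]
  row B: (22, 0, 1)   [0·123 + 1·22 = 22]
  123 = 5·22 + 13   → row C = row A − 5·row B = (13, 1, −5)   [check: 1·123 − 5·22 = 13]
  22 = 1·13 + 9   → row D = row B − 1·row C = (9, −1, 6)   [check: −1·123 + 6·22 = 9]
  13 = 1·9 + 4   → row E = row C − 1·row D = (4, 2, −11)   [check: 2·123 − 11·22 = 4]
  9 = 2·4 + 1   → row F = row D − 2·row E = (1, −5, 28)   [check: −5·123 + 28·22 = 1]
  4 = 4·1 + 0   → remainder 0, stop. gcd = 1 (last nonzero row F).
The gcd is 1, so 22 is invertible mod 123. The last nonzero row gives −5·123 + 28·22 = 1, so t = 28. So 22^(−1) ≡ 28 (mod 123). Verify: 22 · 28 = 616 ≡ 1 (mod 123). ✓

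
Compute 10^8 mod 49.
Use repeated squaring. Binary(8) = 1000. Walk through the bits of the exponent 8 left-to-right: at each bit after the leading one, square the running value, then multiply by 10 if the bit is 1 (always reducing mod 49):
  bit 1 = 1 (leading): start with 10.
  bit 2 = 0: square 10^2 = 100 ≡ 2 (mod 49).
  bit 3 = 0: square 2^2 = 4 (mod 49).
  bit 4 = 0: square 4^2 = 16 (mod 49).
Final value: 10^8 ≡ 16 (mod 49).

Final answer: 16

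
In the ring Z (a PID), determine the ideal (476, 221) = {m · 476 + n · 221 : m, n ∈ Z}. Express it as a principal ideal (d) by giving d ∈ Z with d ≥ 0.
(476, 221) = (17); d = 17

In the PID Z, (a, b) is generated by gcd(a, b). Compute gcd(476, 221) with the extended Euclidean algorithm, tracking rows (r, s, t) with s·476 + t·221 = r:
  row A: (476, 1, 0)   [1·476 + 0·221 = 476]
  row B: (221, 0, 1)   [0·476 + 1·221 = 221]
  476 = 2·221 + 34   → row C = row A − 2·row B = (34, 1, −2)   [check: 1·476 − 2·221 = 34]
  221 = 6·34 + 17   → row D = row B − 6·row C = (17, −6, 13)   [check: −6·476 + 13·221 = 17]
  34 = 2·17 + 0   → remainder 0, stop. gcd = 17 (last nonzero row D).
So gcd(476, 221) = 17, with Bézout identity −6·476 + 13·221 = 17. Containment (⊇): the Bézout identity exhibits 17 as an element of (476, 221), giving (17) ⊆ (476, 221). Containment (⊆): since 17 | 476 and 17 | 221 (476 = 17·28, 221 = 17·13), every Z-linear combination of 476 and 221 is divisible by 17, so (476, 221) ⊆ (17). Therefore (476, 221) = (17), d = 17.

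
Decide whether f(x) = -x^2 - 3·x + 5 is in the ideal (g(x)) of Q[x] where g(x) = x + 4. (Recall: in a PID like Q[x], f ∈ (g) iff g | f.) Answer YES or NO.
In Q[x] the ideal (g) consists of all multiples of g, so f ∈ (g) iff g | f, i.e. iff the remainder of f on division by g is 0. Divide f by g (g is monic, so eliminate the leading term of the running remainder at each step):
  leading term -x^2: subtract (-x)·g(x) = -x^2 - 4·x, leaving x + 5
  leading term x: subtract (1)·g(x) = x + 4, leaving 1
The remainder r(x) = 1 ≠ 0 (and deg r < deg g), so g ∤ f, i.e. f ∉ (g).

Final answer: NO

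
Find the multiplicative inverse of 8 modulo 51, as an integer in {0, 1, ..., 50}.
Apply the extended Euclidean algorithm to (51, 8), tracking rows (r, s, t) with s·51 + t·8 = r. Each division r_prev = q·r_cur + r_new produces the new row as (previous row) − q·(current row):
  row A: (51, 1, 0)   [1·51 + 0·8 = 51]
  row B: (8, 0, 1)   [0·51 + 1·8 = 8]
  51 = 6·8 + 3   → row C = row A − 6·row B = (3, 1, −6)   [check: 1·51 − 6·8 = 3]
  8 = 2·3 + 2   → row D = row B − 2·row C = (2, −2, 13)   [check: −2·51 + 13·8 = 2]
  3 = 1·2 + 1   → row E = row C − 1·row D = (1, 3, −19)   [check: 3·51 − 19·8 = 1]
  2 = 2·1 + 0   → remainder 0, stop. gcd = 1 (last nonzero row E).
The gcd is 1, so 8 is invertible mod 51. The last nonzero row gives 3·51 − 19·8 = 1, so t = −19. So 8^(−1) ≡ −19 ≡ 32 (mod 51). Verify: 8 · 32 = 256 ≡ 1 (mod 51). ✓

Final answer: 8^(−1) ≡ 32 (mod 51)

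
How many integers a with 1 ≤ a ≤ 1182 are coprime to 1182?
The number of a ∈ {1, ..., 1182} with gcd(a, 1182) = 1 is by definition Euler's totient φ(1182). φ is multiplicative, with φ(p^e) = p^e − p^(e−1). Factorise 1182 = 2 · 3 · 197. Then
  φ(1182) = (2 − 1) · (3 − 1) · (197 − 1) = 1 · 2 · 196 = 392.
So there are 392 such integers.

Final answer: 392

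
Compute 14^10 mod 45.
Use repeated squaring. Binary(10) = 1010. Walk through the bits of the exponent 10 left-to-right: at each bit after the leading one, square the running value, then multiply by 14 if the bit is 1 (always reducing mod 45):
  bit 1 = 1 (leading): start with 14.
  bit 2 = 0: square 14^2 = 196 ≡ 16 (mod 45).
  bit 3 = 1: square 16^2 = 256 ≡ 31; bit is 1, so multiply 31·14 = 434 ≡ 29 (mod 45).
  bit 4 = 0: square 29^2 = 841 ≡ 31 (mod 45).
Final value: 14^10 ≡ 31 (mod 45).

Final answer: 31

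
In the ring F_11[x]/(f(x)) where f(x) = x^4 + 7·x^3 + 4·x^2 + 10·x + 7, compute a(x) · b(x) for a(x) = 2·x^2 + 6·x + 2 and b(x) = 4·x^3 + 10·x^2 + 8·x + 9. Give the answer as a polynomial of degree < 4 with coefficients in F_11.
a · b ≡ 4·x^3 + 10·x^2 + 2·x + 3 (mod f(x))

Multiply as integer polynomials: a · b = 8·x^5 + 44·x^4 + 84·x^3 + 86·x^2 + 70·x + 18. Reducing coefficients mod 11: a · b ≡ 8·x^5 + 7·x^3 + 9·x^2 + 4·x + 7. Now divide by f(x) = x^4 + 7·x^3 + 4·x^2 + 10·x + 7 in F_11[x], eliminating the leading term at each step:
  leading term 8·x^5: subtract (8·x)·f(x) = 8·x^5 + x^4 + 10·x^3 + 3·x^2 + x, leaving 10·x^4 + 8·x^3 + 6·x^2 + 3·x + 7 (coefficients mod 11)
  leading term 10·x^4: subtract (10)·f(x) = 10·x^4 + 4·x^3 + 7·x^2 + x + 4, leaving 4·x^3 + 10·x^2 + 2·x + 3 (coefficients mod 11)
The degree is now < 4, so this is the remainder. Hence a · b ≡ 4·x^3 + 10·x^2 + 2·x + 3 in F_11[x]/(f).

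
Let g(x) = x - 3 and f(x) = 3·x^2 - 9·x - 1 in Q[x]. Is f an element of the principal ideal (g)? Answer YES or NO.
NO

In Q[x] the ideal (g) consists of all multiples of g, so f ∈ (g) iff g | f, i.e. iff the remainder of f on division by g is 0. Divide f by g (g is monic, so eliminate the leading term of the running remainder at each step):
  leading term 3·x^2: subtract (3·x)·g(x) = 3·x^2 - 9·x, leaving -1
The remainder r(x) = -1 ≠ 0 (and deg r < deg g), so g ∤ f, i.e. f ∉ (g).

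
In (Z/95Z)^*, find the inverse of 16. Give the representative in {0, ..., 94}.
16^(−1) ≡ 6 (mod 95)

Apply the extended Euclidean algorithm to (95, 16), tracking rows (r, s, t) with s·95 + t·16 = r. Each division r_prev = q·r_cur + r_new produces the new row as (previous row) − q·(current row):
  row A: (95, 1, 0)   [1·95 + 0·16 = 95]
  row B: (16, 0, 1)   [0·95 + 1·16 = 16]
  95 = 5·16 + 15   → row C = row A − 5·row B = (15, 1, −5)   [check: 1·95 − 5·16 = 15]
  16 = 1·15 + 1   → row D = row B − 1·row C = (1, −1, 6)   [check: −1·95 + 6·16 = 1]
  15 = 15·1 + 0   → remainder 0, stop. gcd = 1 (last nonzero row D).
The gcd is 1, so 16 is invertible mod 95. The last nonzero row gives −1·95 + 6·16 = 1, so t = 6. So 16^(−1) ≡ 6 (mod 95). Verify: 16 · 6 = 96 ≡ 1 (mod 95). ✓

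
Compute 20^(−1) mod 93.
Apply the extended Euclidean algorithm to (93, 20), tracking rows (r, s, t) with s·93 + t·20 = r. Each division r_prev = q·r_cur + r_new produces the new row as (previous row) − q·(current row):
  row A: (93, 1, 0)   [1·93 + 0·20 = 93]
  row B: (20, 0, 1)   [0·93 + 1·20 = 20]
  93 = 4·20 + 13   → row C = row A − 4·row B = (13, 1, −4)   [check: 1·93 − 4·20 = 13]
  20 = 1·13 + 7   → row D = row B − 1·row C = (7, −1, 5)   [check: −1·93 + 5·20 = 7]
  13 = 1·7 + 6   → row E = row C − 1·row D = (6, 2, −9)   [check: 2·93 − 9·20 = 6]
  7 = 1·6 + 1   → row F = row D − 1·row E = (1, −3, 14)   [check: −3·93 + 14·20 = 1]
  6 = 6·1 + 0   → remainder 0, stop. gcd = 1 (last nonzero row F).
The gcd is 1, so 20 is invertible mod 93. The last nonzero row gives −3·93 + 14·20 = 1, so t = 14. So 20^(−1) ≡ 14 (mod 93). Verify: 20 · 14 = 280 ≡ 1 (mod 93). ✓

Final answer: 20^(−1) ≡ 14 (mod 93)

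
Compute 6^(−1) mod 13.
Apply the extended Euclidean algorithm to (13, 6), tracking rows (r, s, t) with s·13 + t·6 = r. Each division r_prev = q·r_cur + r_new produces the new row as (previous row) − q·(current row):
  row A: (13, 1, 0)   [1·13 + 0·6 = 13]
  row B: (6, 0, 1)   [0·13 + 1·6 = 6]
  13 = 2·6 + 1   → row C = row A − 2·row B = (1, 1, −2)   [check: 1·13 − 2·6 = 1]
  6 = 6·1 + 0   → remainder 0, stop. gcd = 1 (last nonzero row C).
The gcd is 1, so 6 is invertible mod 13. The last nonzero row gives 1·13 − 2·6 = 1, so t = −2. So 6^(−1) ≡ −2 ≡ 11 (mod 13). Verify: 6 · 11 = 66 ≡ 1 (mod 13). ✓

Final answer: 6^(−1) ≡ 11 (mod 13)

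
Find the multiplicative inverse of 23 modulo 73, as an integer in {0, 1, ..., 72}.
Apply the extended Euclidean algorithm to (73, 23), tracking rows (r, s, t) with s·73 + t·23 = r. Each division r_prev = q·r_cur + r_new produces the new row as (previous row) − q·(current row):
  row A: (73, 1, 0)   [1·73 + 0·23 = 73]
  row B: (23, 0, 1)   [0·73 + 1·23 = 23]
  73 = 3·23 + 4   → row C = row A − 3·row B = (4, 1, −3)   [check: 1·73 − 3·23 = 4]
  23 = 5·4 + 3   → row D = row B − 5·row C = (3, −5, 16)   [check: −5·73 + 16·23 = 3]
  4 = 1·3 + 1   → row E = row C − 1·row D = (1, 6, −19)   [check: 6·73 − 19·23 = 1]
  3 = 3·1 + 0   → remainder 0, stop. gcd = 1 (last nonzero row E).
The gcd is 1, so 23 is invertible mod 73. The last nonzero row gives 6·73 − 19·23 = 1, so t = −19. So 23^(−1) ≡ −19 ≡ 54 (mod 73). Verify: 23 · 54 = 1242 ≡ 1 (mod 73). ✓

Final answer: 23^(−1) ≡ 54 (mod 73)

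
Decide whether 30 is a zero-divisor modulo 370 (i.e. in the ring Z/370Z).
gcd(30, 370) = 10 > 1, so 30 is not a unit in Z/370Z. In Z/nZ every nonzero non-unit is a zero-divisor: explicitly, take b = 370/gcd = 37 ≠ 0 (mod 370); then 30·37 = 1110 = 3·370, i.e. 30·37 ≡ 0 (mod 370). So 30 is a zero-divisor.

Final answer: YES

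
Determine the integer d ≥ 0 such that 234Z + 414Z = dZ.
In the PID Z, (a, b) is generated by gcd(a, b). Compute gcd(414, 234) with the extended Euclidean algorithm, tracking rows (r, s, t) with s·414 + t·234 = r:
  row A: (414, 1, 0)   [1·414 + 0·234 = 414]
  row B: (234, 0, 1)   [0·414 + 1·234 = 234]
  414 = 1·234 + 180   → row C = row A − 1·row B = (180, 1, −1)   [check: 1·414 − 1·234 = 180]
  234 = 1·180 + 54   → row D = row B − 1·row C = (54, −1, 2)   [check: −1·414 + 2·234 = 54]
  180 = 3·54 + 18   → row E = row C − 3·row D = (18, 4, −7)   [check: 4·414 − 7·234 = 18]
  54 = 3·18 + 0   → remainder 0, stop. gcd = 18 (last nonzero row E).
So gcd(234, 414) = 18, with Bézout identity 4·414 − 7·234 = 18. Containment (⊇): the Bézout identity exhibits 18 as an element of (234, 414), giving (18) ⊆ (234, 414). Containment (⊆): since 18 | 234 and 18 | 414 (234 = 18·13, 414 = 18·23), every Z-linear combination of 234 and 414 is divisible by 18, so (234, 414) ⊆ (18). Therefore (234, 414) = (18), d = 18.

Final answer: (234, 414) = (18); d = 18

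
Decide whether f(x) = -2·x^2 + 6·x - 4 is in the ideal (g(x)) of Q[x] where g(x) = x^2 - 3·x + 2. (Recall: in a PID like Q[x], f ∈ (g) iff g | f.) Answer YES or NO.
YES

In Q[x] the ideal (g) consists of all multiples of g, so f ∈ (g) iff g | f, i.e. iff the remainder of f on division by g is 0. Divide f by g (g is monic, so eliminate the leading term of the running remainder at each step):
  leading term -2·x^2: subtract (-2)·g(x) = -2·x^2 + 6·x - 4, leaving 0
The remainder is 0, so f(x) = g(x) · h(x) with h(x) = -2. Hence g | f, i.e. f ∈ (g).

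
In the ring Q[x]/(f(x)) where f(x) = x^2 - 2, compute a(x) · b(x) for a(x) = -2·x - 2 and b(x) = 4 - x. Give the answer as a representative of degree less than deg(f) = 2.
First multiply in Q[x] without reducing: a · b = 2·x^2 - 6·x - 8. Now divide by f(x) = x^2 - 2, eliminating the leading term at each step:
  leading term 2·x^2: subtract (2)·f(x) = 2·x^2 - 4, leaving -6·x - 4
The degree is now < 2, so this is the remainder. Hence a · b ≡ -6·x - 4 in Q[x]/(f).

Final answer: a · b ≡ -6·x - 4 (mod f(x))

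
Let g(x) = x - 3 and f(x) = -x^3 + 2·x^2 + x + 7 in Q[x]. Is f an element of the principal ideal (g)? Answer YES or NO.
In Q[x] the ideal (g) consists of all multiples of g, so f ∈ (g) iff g | f, i.e. iff the remainder of f on division by g is 0. Divide f by g (g is monic, so eliminate the leading term of the running remainder at each step):
  leading term -x^3: subtract (-x^2)·g(x) = -x^3 + 3·x^2, leaving -x^2 + x + 7
  leading term -x^2: subtract (-x)·g(x) = -x^2 + 3·x, leaving 7 - 2·x
  leading term -2·x: subtract (-2)·g(x) = 6 - 2·x, leaving 1
The remainder r(x) = 1 ≠ 0 (and deg r < deg g), so g ∤ f, i.e. f ∉ (g).

Final answer: NO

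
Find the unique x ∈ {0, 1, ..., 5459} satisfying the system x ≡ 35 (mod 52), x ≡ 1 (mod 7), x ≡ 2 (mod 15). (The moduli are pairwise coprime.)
x ≡ 5027 (mod 5460); the representative in [0, 5460) is 5027

The moduli 52, 7, 15 are pairwise coprime, so by the CRT there is a unique solution mod 52·7·15 = 5460.
Solve by successive substitution. Start with x ≡ 35 (mod 52).
  Combine with x ≡ 1 (mod 7): write x = 35 + 52·t and require 35 + 52·t ≡ 1 (mod 7), i.e. 52·t ≡ 1 − 35 ≡ 1 (mod 7). Since 52^(−1) ≡ 5 (mod 7) (52 ≡ 3 (mod 7)), t ≡ 5·1 ≡ 5 (mod 7). So x ≡ 35 + 52·5 = 295 (mod 364).
  Combine with x ≡ 2 (mod 15): write x = 295 + 364·t and require 295 + 364·t ≡ 2 (mod 15), i.e. 364·t ≡ 2 − 295 ≡ 7 (mod 15). Since 364^(−1) ≡ 4 (mod 15) (364 ≡ 4 (mod 15)), t ≡ 4·7 ≡ 13 (mod 15). So x ≡ 295 + 364·13 = 5027 (mod 5460).
Unique solution in [0, 5460): x = 5027.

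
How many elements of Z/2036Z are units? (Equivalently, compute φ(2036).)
Z/2036Z has φ(2036) = 1016 units

An element a ∈ Z/2036Z is a unit iff gcd(a, 2036) = 1, so the number of units is φ(2036). φ is multiplicative, with φ(p^e) = p^e − p^(e−1). Factorise 2036 = 2^2 · 509. Then
  φ(2036) = (2^2 − 2^1) · (509 − 1) = 2 · 508 = 1016.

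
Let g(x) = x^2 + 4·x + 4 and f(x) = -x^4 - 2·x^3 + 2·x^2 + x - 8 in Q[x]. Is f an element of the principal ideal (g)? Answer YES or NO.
In Q[x] the ideal (g) consists of all multiples of g, so f ∈ (g) iff g | f, i.e. iff the remainder of f on division by g is 0. Divide f by g (g is monic, so eliminate the leading term of the running remainder at each step):
  leading term -x^4: subtract (-x^2)·g(x) = -x^4 - 4·x^3 - 4·x^2, leaving 2·x^3 + 6·x^2 + x - 8
  leading term 2·x^3: subtract (2·x)·g(x) = 2·x^3 + 8·x^2 + 8·x, leaving -2·x^2 - 7·x - 8
  leading term -2·x^2: subtract (-2)·g(x) = -2·x^2 - 8·x - 8, leaving x
The remainder r(x) = x ≠ 0 (and deg r < deg g), so g ∤ f, i.e. f ∉ (g).

Final answer: NO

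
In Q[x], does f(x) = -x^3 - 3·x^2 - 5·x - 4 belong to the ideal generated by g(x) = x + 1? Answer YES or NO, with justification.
In Q[x] the ideal (g) consists of all multiples of g, so f ∈ (g) iff g | f, i.e. iff the remainder of f on division by g is 0. Divide f by g (g is monic, so eliminate the leading term of the running remainder at each step):
  leading term -x^3: subtract (-x^2)·g(x) = -x^3 - x^2, leaving -2·x^2 - 5·x - 4
  leading term -2·x^2: subtract (-2·x)·g(x) = -2·x^2 - 2·x, leaving -3·x - 4
  leading term -3·x: subtract (-3)·g(x) = -3·x - 3, leaving -1
The remainder r(x) = -1 ≠ 0 (and deg r < deg g), so g ∤ f, i.e. f ∉ (g).

Final answer: NO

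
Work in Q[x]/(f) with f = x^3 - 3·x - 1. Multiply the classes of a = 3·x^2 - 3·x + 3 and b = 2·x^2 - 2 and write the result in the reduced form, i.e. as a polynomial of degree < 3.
a · b ≡ 18·x^2 - 6·x - 12 (mod f(x))

First multiply in Q[x] without reducing: a · b = 6·x^4 - 6·x^3 + 6·x - 6. Now divide by f(x) = x^3 - 3·x - 1, eliminating the leading term at each step:
  leading term 6·x^4: subtract (6·x)·f(x) = 6·x^4 - 18·x^2 - 6·x, leaving -6·x^3 + 18·x^2 + 12·x - 6
  leading term -6·x^3: subtract (-6)·f(x) = -6·x^3 + 18·x + 6, leaving 18·x^2 - 6·x - 12
The degree is now < 3, so this is the remainder. Hence a · b ≡ 18·x^2 - 6·x - 12 in Q[x]/(f).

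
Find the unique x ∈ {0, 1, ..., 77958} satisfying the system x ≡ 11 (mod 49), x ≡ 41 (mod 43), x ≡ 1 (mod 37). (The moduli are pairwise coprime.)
The moduli 49, 43, 37 are pairwise coprime, so by the CRT there is a unique solution mod 49·43·37 = 77959.
Solve by successive substitution. Start with x ≡ 11 (mod 49).
  Combine with x ≡ 41 (mod 43): write x = 11 + 49·t and require 11 + 49·t ≡ 41 (mod 43), i.e. 49·t ≡ 41 − 11 ≡ 30 (mod 43). Since 49^(−1) ≡ 36 (mod 43) (49 ≡ 6 (mod 43)), t ≡ 36·30 ≡ 5 (mod 43). So x ≡ 11 + 49·5 = 256 (mod 2107).
  Combine with x ≡ 1 (mod 37): write x = 256 + 2107·t and require 256 + 2107·t ≡ 1 (mod 37), i.e. 2107·t ≡ 1 − 256 ≡ 4 (mod 37). Since 2107^(−1) ≡ 18 (mod 37) (2107 ≡ 35 (mod 37)), t ≡ 18·4 ≡ 35 (mod 37). So x ≡ 256 + 2107·35 = 74001 (mod 77959).
Unique solution in [0, 77959): x = 74001.

Final answer: x ≡ 74001 (mod 77959); the representative in [0, 77959) is 74001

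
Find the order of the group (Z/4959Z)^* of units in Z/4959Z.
(Z/4959Z)^* consists of the classes a with gcd(a, 4959) = 1, so its order is φ(4959). φ is multiplicative, with φ(p^e) = p^e − p^(e−1). Factorise 4959 = 3^2 · 19 · 29. Then
  φ(4959) = (3^2 − 3^1) · (19 − 1) · (29 − 1) = 6 · 18 · 28 = 3024.
Thus |(Z/4959Z)^*| = 3024.

Final answer: |(Z/4959Z)^*| = 3024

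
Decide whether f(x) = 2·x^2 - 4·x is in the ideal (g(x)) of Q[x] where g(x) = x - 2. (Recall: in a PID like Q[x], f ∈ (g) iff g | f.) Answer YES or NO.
YES

In Q[x] the ideal (g) consists of all multiples of g, so f ∈ (g) iff g | f, i.e. iff the remainder of f on division by g is 0. Divide f by g (g is monic, so eliminate the leading term of the running remainder at each step):
  leading term 2·x^2: subtract (2·x)·g(x) = 2·x^2 - 4·x, leaving 0
The remainder is 0, so f(x) = g(x) · h(x) with h(x) = 2·x. Hence g | f, i.e. f ∈ (g).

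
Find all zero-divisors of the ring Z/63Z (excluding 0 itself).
nonzero zero-divisors of Z/63Z = {3, 6, 7, 9, 12, 14, 15, 18, 21, 24, 27, 28, 30, 33, 35, 36, 39, 42, 45, 48, 49, 51, 54, 56, 57, 60}

An element a ∈ Z/63Z (with a ≠ 0) is a zero-divisor iff gcd(a, 63) > 1 (because a is a unit precisely when gcd(a, n) = 1, and in Z/nZ every nonzero, non-unit element is a zero-divisor). Scan a = 1, ..., 62 and keep those with gcd(a, 63) > 1:
  gcd(3, 63) = 3, gcd(6, 63) = 3, gcd(7, 63) = 7, gcd(9, 63) = 9, gcd(12, 63) = 3, gcd(14, 63) = 7, gcd(15, 63) = 3, gcd(18, 63) = 9, gcd(21, 63) = 21, gcd(24, 63) = 3, gcd(27, 63) = 9, gcd(28, 63) = 7, gcd(30, 63) = 3, gcd(33, 63) = 3, gcd(35, 63) = 7, gcd(36, 63) = 9, gcd(39, 63) = 3, gcd(42, 63) = 21, gcd(45, 63) = 9, gcd(48, 63) = 3, gcd(49, 63) = 7, gcd(51, 63) = 3, gcd(54, 63) = 9, gcd(56, 63) = 7, gcd(57, 63) = 3, gcd(60, 63) = 3.
All other a ∈ {1, ..., 62} have gcd(a, 63) = 1 and are units. So the nonzero zero-divisors are exactly the 26 values of a appearing in this scan.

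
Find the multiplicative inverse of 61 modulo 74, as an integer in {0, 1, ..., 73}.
61^(−1) ≡ 17 (mod 74)

Apply the extended Euclidean algorithm to (74, 61), tracking rows (r, s, t) with s·74 + t·61 = r. Each division r_prev = q·r_cur + r_new produces the new row as (previous row) − q·(current row):
  row A: (74, 1, 0)   [1·74 + 0·61 = 74]
  row B: (61, 0, 1)   [0·74 + 1·61 = 61]
  74 = 1·61 + 13   → row C = row A − 1·row B = (13, 1, −1)   [check: 1·74 − 1·61 = 13]
  61 = 4·13 + 9   → row D = row B − 4·row C = (9, −4, 5)   [check: −4·74 + 5·61 = 9]
  13 = 1·9 + 4   → row E = row C − 1·row D = (4, 5, −6)   [check: 5·74 − 6·61 = 4]
  9 = 2·4 + 1   → row F = row D − 2·row E = (1, −14, 17)   [check: −14·74 + 17·61 = 1]
  4 = 4·1 + 0   → remainder 0, stop. gcd = 1 (last nonzero row F).
The gcd is 1, so 61 is invertible mod 74. The last nonzero row gives −14·74 + 17·61 = 1, so t = 17. So 61^(−1) ≡ 17 (mod 74). Verify: 61 · 17 = 1037 ≡ 1 (mod 74). ✓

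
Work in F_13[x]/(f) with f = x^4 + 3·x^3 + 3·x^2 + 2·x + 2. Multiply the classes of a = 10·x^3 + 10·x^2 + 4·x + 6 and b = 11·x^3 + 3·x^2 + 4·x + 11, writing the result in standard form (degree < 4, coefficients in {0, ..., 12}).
a · b ≡ 10·x^3 + 9·x^2 + 8 (mod f(x))

Multiply as integer polynomials: a · b = 110·x^6 + 140·x^5 + 114·x^4 + 228·x^3 + 144·x^2 + 68·x + 66. Reducing coefficients mod 13: a · b ≡ 6·x^6 + 10·x^5 + 10·x^4 + 7·x^3 + x^2 + 3·x + 1. Now divide by f(x) = x^4 + 3·x^3 + 3·x^2 + 2·x + 2 in F_13[x], eliminating the leading term at each step:
  leading term 6·x^6: subtract (6·x^2)·f(x) = 6·x^6 + 5·x^5 + 5·x^4 + 12·x^3 + 12·x^2, leaving 5·x^5 + 5·x^4 + 8·x^3 + 2·x^2 + 3·x + 1 (coefficients mod 13)
  leading term 5·x^5: subtract (5·x)·f(x) = 5·x^5 + 2·x^4 + 2·x^3 + 10·x^2 + 10·x, leaving 3·x^4 + 6·x^3 + 5·x^2 + 6·x + 1 (coefficients mod 13)
  leading term 3·x^4: subtract (3)·f(x) = 3·x^4 + 9·x^3 + 9·x^2 + 6·x + 6, leaving 10·x^3 + 9·x^2 + 8 (coefficients mod 13)
The degree is now < 4, so this is the remainder. Hence a · b ≡ 10·x^3 + 9·x^2 + 8 in F_13[x]/(f).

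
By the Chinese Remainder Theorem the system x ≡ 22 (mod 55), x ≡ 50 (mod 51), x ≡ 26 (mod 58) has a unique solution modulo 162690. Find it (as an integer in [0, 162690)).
x ≡ 42482 (mod 162690); the representative in [0, 162690) is 42482

The moduli 55, 51, 58 are pairwise coprime, so by the CRT there is a unique solution mod 55·51·58 = 162690.
Solve by successive substitution. Start with x ≡ 22 (mod 55).
  Combine with x ≡ 50 (mod 51): write x = 22 + 55·t and require 22 + 55·t ≡ 50 (mod 51), i.e. 55·t ≡ 50 − 22 ≡ 28 (mod 51). Since 55^(−1) ≡ 13 (mod 51) (55 ≡ 4 (mod 51)), t ≡ 13·28 ≡ 7 (mod 51). So x ≡ 22 + 55·7 = 407 (mod 2805).
  Combine with x ≡ 26 (mod 58): write x = 407 + 2805·t and require 407 + 2805·t ≡ 26 (mod 58), i.e. 2805·t ≡ 26 − 407 ≡ 25 (mod 58). Since 2805^(−1) ≡ 47 (mod 58) (2805 ≡ 21 (mod 58)), t ≡ 47·25 ≡ 15 (mod 58). So x ≡ 407 + 2805·15 = 42482 (mod 162690).
Unique solution in [0, 162690): x = 42482.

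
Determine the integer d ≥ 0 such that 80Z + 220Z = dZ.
In the PID Z, (a, b) is generated by gcd(a, b). Compute gcd(220, 80) with the extended Euclidean algorithm, tracking rows (r, s, t) with s·220 + t·80 = r:
  row A: (220, 1, 0)   [1·220 + 0·80 = 220]
  row B: (80, 0, 1)   [0·220 + 1·80 = 80]
  220 = 2·80 + 60   → row C = row A − 2·row B = (60, 1, −2)   [check: 1·220 − 2·80 = 60]
  80 = 1·60 + 20   → row D = row B − 1·row C = (20, −1, 3)   [check: −1·220 + 3·80 = 20]
  60 = 3·20 + 0   → remainder 0, stop. gcd = 20 (last nonzero row D).
So gcd(80, 220) = 20, with Bézout identity −1·220 + 3·80 = 20. Containment (⊇): the Bézout identity exhibits 20 as an element of (80, 220), giving (20) ⊆ (80, 220). Containment (⊆): since 20 | 80 and 20 | 220 (80 = 20·4, 220 = 20·11), every Z-linear combination of 80 and 220 is divisible by 20, so (80, 220) ⊆ (20). Therefore (80, 220) = (20), d = 20.

Final answer: (80, 220) = (20); d = 20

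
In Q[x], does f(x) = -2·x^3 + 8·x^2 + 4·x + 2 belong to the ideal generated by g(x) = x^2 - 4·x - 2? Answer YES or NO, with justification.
NO

In Q[x] the ideal (g) consists of all multiples of g, so f ∈ (g) iff g | f, i.e. iff the remainder of f on division by g is 0. Divide f by g (g is monic, so eliminate the leading term of the running remainder at each step):
  leading term -2·x^3: subtract (-2·x)·g(x) = -2·x^3 + 8·x^2 + 4·x, leaving 2
The remainder r(x) = 2 ≠ 0 (and deg r < deg g), so g ∤ f, i.e. f ∉ (g).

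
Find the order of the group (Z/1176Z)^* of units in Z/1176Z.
|(Z/1176Z)^*| = 336

(Z/1176Z)^* consists of the classes a with gcd(a, 1176) = 1, so its order is φ(1176). φ is multiplicative, with φ(p^e) = p^e − p^(e−1). Factorise 1176 = 2^3 · 3 · 7^2. Then
  φ(1176) = (2^3 − 2^2) · (3 − 1) · (7^2 − 7^1) = 4 · 2 · 42 = 336.
Thus |(Z/1176Z)^*| = 336.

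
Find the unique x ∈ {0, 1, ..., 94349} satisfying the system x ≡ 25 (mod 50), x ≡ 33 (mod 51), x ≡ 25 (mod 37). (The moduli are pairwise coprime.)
x ≡ 68475 (mod 94350); the representative in [0, 94350) is 68475

The moduli 50, 51, 37 are pairwise coprime, so by the CRT there is a unique solution mod 50·51·37 = 94350.
Solve by successive substitution. Start with x ≡ 25 (mod 50).
  Combine with x ≡ 33 (mod 51): write x = 25 + 50·t and require 25 + 50·t ≡ 33 (mod 51), i.e. 50·t ≡ 33 − 25 ≡ 8 (mod 51). Since 50^(−1) ≡ 50 (mod 51), t ≡ 50·8 ≡ 43 (mod 51). So x ≡ 25 + 50·43 = 2175 (mod 2550).
  Combine with x ≡ 25 (mod 37): write x = 2175 + 2550·t and require 2175 + 2550·t ≡ 25 (mod 37), i.e. 2550·t ≡ 25 − 2175 ≡ 33 (mod 37). Since 2550^(−1) ≡ 12 (mod 37) (2550 ≡ 34 (mod 37)), t ≡ 12·33 ≡ 26 (mod 37). So x ≡ 2175 + 2550·26 = 68475 (mod 94350).
Unique solution in [0, 94350): x = 68475.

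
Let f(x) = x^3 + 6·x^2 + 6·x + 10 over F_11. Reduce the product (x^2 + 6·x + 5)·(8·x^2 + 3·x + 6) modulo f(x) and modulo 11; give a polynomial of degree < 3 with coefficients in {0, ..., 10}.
Multiply as integer polynomials: a · b = 8·x^4 + 51·x^3 + 64·x^2 + 51·x + 30. Reducing coefficients mod 11: a · b ≡ 8·x^4 + 7·x^3 + 9·x^2 + 7·x + 8. Now divide by f(x) = x^3 + 6·x^2 + 6·x + 10 in F_11[x], eliminating the leading term at each step:
  leading term 8·x^4: subtract (8·x)·f(x) = 8·x^4 + 4·x^3 + 4·x^2 + 3·x, leaving 3·x^3 + 5·x^2 + 4·x + 8 (coefficients mod 11)
  leading term 3·x^3: subtract (3)·f(x) = 3·x^3 + 7·x^2 + 7·x + 8, leaving 9·x^2 + 8·x (coefficients mod 11)
The degree is now < 3, so this is the remainder. Hence a · b ≡ 9·x^2 + 8·x in F_11[x]/(f).

Final answer: a · b ≡ 9·x^2 + 8·x (mod f(x))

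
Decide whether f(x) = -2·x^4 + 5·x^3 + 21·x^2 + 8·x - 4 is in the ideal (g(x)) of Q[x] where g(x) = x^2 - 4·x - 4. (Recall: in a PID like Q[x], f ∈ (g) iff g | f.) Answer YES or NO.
In Q[x] the ideal (g) consists of all multiples of g, so f ∈ (g) iff g | f, i.e. iff the remainder of f on division by g is 0. Divide f by g (g is monic, so eliminate the leading term of the running remainder at each step):
  leading term -2·x^4: subtract (-2·x^2)·g(x) = -2·x^4 + 8·x^3 + 8·x^2, leaving -3·x^3 + 13·x^2 + 8·x - 4
  leading term -3·x^3: subtract (-3·x)·g(x) = -3·x^3 + 12·x^2 + 12·x, leaving x^2 - 4·x - 4
  leading term x^2: subtract (1)·g(x) = x^2 - 4·x - 4, leaving 0
The remainder is 0, so f(x) = g(x) · h(x) with h(x) = -2·x^2 - 3·x + 1. Hence g | f, i.e. f ∈ (g).

Final answer: YES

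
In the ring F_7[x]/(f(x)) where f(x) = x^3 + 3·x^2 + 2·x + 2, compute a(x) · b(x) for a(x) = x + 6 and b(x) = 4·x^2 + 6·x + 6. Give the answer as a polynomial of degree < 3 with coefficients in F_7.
a · b ≡ 4·x^2 + 6·x (mod f(x))

Multiply as integer polynomials: a · b = 4·x^3 + 30·x^2 + 42·x + 36. Reducing coefficients mod 7: a · b ≡ 4·x^3 + 2·x^2 + 1. Now divide by f(x) = x^3 + 3·x^2 + 2·x + 2 in F_7[x], eliminating the leading term at each step:
  leading term 4·x^3: subtract (4)·f(x) = 4·x^3 + 5·x^2 + x + 1, leaving 4·x^2 + 6·x (coefficients mod 7)
The degree is now < 3, so this is the remainder. Hence a · b ≡ 4·x^2 + 6·x in F_7[x]/(f).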